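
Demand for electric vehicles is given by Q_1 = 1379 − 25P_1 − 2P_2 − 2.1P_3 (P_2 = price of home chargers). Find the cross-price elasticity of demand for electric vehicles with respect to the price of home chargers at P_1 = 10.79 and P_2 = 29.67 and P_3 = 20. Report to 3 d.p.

At P_1 = 10.79 and P_2 = 29.67 and P_3 = 20: Q_1 = 1007.91.
∂Q_1/∂P_2 = -2.
ε = (∂Q_1/∂P_2)(P_2/Q_1) = -2 × (29.67/1007.91) ≈ -0.059.

-0.059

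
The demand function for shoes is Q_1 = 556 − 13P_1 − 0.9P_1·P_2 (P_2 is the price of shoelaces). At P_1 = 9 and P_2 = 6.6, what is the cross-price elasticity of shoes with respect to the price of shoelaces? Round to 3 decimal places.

-0.139

At P_1 = 9 and P_2 = 6.6: Q_1 = 385.54.
∂Q_1/∂P_2 = -0.9P_1 = -0.9(9) = -8.1000.
ε = (∂Q_1/∂P_2)(P_2/Q_1) = -8.1000 × (6.6/385.54) ≈ -0.139.
ε < 0: complements.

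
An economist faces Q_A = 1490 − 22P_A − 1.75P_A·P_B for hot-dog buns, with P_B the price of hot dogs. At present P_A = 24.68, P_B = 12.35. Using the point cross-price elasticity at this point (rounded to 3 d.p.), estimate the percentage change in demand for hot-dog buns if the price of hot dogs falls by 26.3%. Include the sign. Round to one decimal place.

At P_A = 24.68, P_B = 12.35: Q_A = 413.644.
∂Q_A/∂P_B = -1.75P_A = -43.1900.
ε = (∂Q_A/∂P_B)(P_B/Q_A) = -43.1900 × 12.35/413.644 ≈ -1.290.
%ΔQ_A ≈ ε × %ΔP_B = -1.290 × (-26.3%) = 33.9%.

33.9%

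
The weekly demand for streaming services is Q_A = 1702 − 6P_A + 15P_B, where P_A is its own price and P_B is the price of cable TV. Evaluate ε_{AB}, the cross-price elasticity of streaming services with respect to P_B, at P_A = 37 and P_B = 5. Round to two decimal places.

At P_A = 37 and P_B = 5: Q_A = 1555.
∂Q_A/∂P_B = 15.
ε = (∂Q_A/∂P_B)(P_B/Q_A) = 15 × (5/1555) ≈ 0.05.
Since ε > 0, streaming services and cable TV are substitutes.

0.05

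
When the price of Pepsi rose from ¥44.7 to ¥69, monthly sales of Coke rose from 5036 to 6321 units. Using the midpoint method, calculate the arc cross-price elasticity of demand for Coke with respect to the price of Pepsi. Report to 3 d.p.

ΔQ_A = 6321 − 5036 = 1285; ΔP_B = 69 − 44.7 = 24.3.
Midpoints: Q̄_A = 5678.5, P̄_B = 56.85.
ε = (ΔQ_A/Q̄_A)/(ΔP_B/P̄_B) = (1285/5678.5)/(24.3/56.85) ≈ 0.529.

0.529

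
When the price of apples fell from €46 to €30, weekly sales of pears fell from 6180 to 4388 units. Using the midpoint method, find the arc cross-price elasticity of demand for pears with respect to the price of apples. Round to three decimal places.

ΔQ_A = 4388 − 6180 = -1792; ΔP_B = 30 − 46 = -16.
Midpoints: Q̄_A = 5284.0, P̄_B = 38.00.
ε = (ΔQ_A/Q̄_A)/(ΔP_B/P̄_B) = (-1792/5284.0)/(-16/38.00) ≈ 0.805.
ε > 0: pears and apples are substitutes.

0.805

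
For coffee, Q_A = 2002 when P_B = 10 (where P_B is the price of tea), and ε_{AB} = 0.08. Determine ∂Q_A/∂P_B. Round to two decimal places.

16.02

ε = (∂Q_A/∂P_B)·(P_B/Q_A) ⇒ ∂Q_A/∂P_B = ε·Q_A/P_B = 0.08 × 2002/10 ≈ 16.02.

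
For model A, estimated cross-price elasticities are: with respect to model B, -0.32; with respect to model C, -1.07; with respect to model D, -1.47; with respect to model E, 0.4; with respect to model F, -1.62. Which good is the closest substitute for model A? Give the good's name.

Substitutes have ε > 0. Among the positive values, 0.4 (model E) is largest.

model E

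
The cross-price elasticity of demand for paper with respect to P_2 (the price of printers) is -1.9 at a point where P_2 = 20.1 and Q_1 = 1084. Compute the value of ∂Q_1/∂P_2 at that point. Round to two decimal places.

-102.47

ε = (∂Q_1/∂P_2)·(P_2/Q_1) ⇒ ∂Q_1/∂P_2 = ε·Q_1/P_2 = -1.9 × 1084/20.1 ≈ -102.47.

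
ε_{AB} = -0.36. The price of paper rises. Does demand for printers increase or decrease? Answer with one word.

decrease

ε < 0 and the price of paper rises, so the quantity of printers moves in the opposite direction: it decreases.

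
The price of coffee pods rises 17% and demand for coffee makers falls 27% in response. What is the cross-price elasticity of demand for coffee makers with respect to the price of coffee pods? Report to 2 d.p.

-1.59

ε = (%ΔQ of coffee makers) / (%ΔP of coffee pods) = (-27%) / (17%) ≈ -1.59.
Negative cross-price elasticity: complements.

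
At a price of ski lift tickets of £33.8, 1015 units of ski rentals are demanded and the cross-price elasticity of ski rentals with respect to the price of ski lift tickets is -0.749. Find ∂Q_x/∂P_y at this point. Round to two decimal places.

ε = (∂Q_x/∂P_y)·(P_y/Q_x) ⇒ ∂Q_x/∂P_y = ε·Q_x/P_y = -0.749 × 1015/33.8 ≈ -22.49.

-22.49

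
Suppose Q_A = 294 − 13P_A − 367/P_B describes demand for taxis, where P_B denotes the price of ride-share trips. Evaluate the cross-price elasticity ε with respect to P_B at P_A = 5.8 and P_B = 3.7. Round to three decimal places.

At P_A = 5.8 and P_B = 3.7: Q_A = 119.411.
∂Q_A/∂P_B = 367/P_B² = 26.8079.
ε = (∂Q_A/∂P_B)(P_B/Q_A) = 26.8079 × (3.7/119.411) ≈ 0.831.

0.831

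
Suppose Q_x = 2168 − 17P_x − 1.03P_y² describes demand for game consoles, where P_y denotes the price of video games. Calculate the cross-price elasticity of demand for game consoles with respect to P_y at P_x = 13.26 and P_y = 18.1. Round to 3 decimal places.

-0.420

At P_x = 13.26 and P_y = 18.1: Q_x = 1605.142.
∂Q_x/∂P_y = -2.06P_y = -2.06(18.1) = -37.2860.
ε = (∂Q_x/∂P_y)(P_y/Q_x) = -37.2860 × (18.1/1605.142) ≈ -0.420.
ε < 0: complements.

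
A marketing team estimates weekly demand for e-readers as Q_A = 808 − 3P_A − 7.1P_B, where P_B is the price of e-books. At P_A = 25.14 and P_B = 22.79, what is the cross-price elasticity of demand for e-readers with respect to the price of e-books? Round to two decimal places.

At P_A = 25.14 and P_B = 22.79: Q_A = 570.771.
∂Q_A/∂P_B = -7.1.
ε = (∂Q_A/∂P_B)(P_B/Q_A) = -7.1 × (22.79/570.771) ≈ -0.28.

-0.28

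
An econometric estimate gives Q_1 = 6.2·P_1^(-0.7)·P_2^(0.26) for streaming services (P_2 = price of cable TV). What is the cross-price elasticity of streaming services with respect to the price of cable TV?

In a log-linear (constant-elasticity) demand function, the coefficient on the exponent of P_2 is the cross-price elasticity.
ε = 0.26. Positive, so streaming services and cable TV are substitutes.

0.26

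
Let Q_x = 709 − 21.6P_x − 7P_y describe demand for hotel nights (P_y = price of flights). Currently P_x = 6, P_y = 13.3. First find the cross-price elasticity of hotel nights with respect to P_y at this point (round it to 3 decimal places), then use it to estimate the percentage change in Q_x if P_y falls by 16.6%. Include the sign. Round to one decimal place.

At P_x = 6, P_y = 13.3: Q_x = 486.3.
∂Q_x/∂P_y = -7.
ε = (∂Q_x/∂P_y)(P_y/Q_x) = -7.0000 × 13.3/486.3 ≈ -0.191.
%ΔQ_x ≈ ε × %ΔP_y = -0.191 × (-16.6%) = 3.2%.

3.2%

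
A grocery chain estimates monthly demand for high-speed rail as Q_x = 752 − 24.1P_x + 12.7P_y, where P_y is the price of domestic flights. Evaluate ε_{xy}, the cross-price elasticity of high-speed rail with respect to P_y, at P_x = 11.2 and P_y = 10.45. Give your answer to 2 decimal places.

0.22

At P_x = 11.2 and P_y = 10.45: Q_x = 614.795.
∂Q_x/∂P_y = 12.7.
ε = (∂Q_x/∂P_y)(P_y/Q_x) = 12.7 × (10.45/614.795) ≈ 0.22.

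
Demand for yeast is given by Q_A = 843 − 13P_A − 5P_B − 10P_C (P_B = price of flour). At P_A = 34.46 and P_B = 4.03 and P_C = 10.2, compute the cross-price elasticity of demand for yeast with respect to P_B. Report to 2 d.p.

At P_A = 34.46 and P_B = 4.03 and P_C = 10.2: Q_A = 272.87.
∂Q_A/∂P_B = -5.
ε = (∂Q_A/∂P_B)(P_B/Q_A) = -5 × (4.03/272.87) ≈ -0.07.
Since ε < 0, yeast and flour are complements.

-0.07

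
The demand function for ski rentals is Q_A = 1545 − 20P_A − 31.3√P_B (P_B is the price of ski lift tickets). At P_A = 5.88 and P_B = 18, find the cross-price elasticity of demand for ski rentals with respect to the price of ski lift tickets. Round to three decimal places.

-0.051

At P_A = 5.88 and P_B = 18: Q_A = 1294.605.
∂Q_A/∂P_B = -31.3/(2√P_B) = -31.3/(2√18) = -3.6887.
ε = (∂Q_A/∂P_B)(P_B/Q_A) = -3.6887 × (18/1294.605) ≈ -0.051.
ε < 0: complements.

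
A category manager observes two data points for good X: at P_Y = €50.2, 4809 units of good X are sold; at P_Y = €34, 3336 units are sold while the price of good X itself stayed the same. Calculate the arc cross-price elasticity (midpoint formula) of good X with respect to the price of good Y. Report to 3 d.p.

0.940

ΔQ_X = 3336 − 4809 = -1473; ΔP_Y = 34 − 50.2 = -16.2.
Midpoints: Q̄_X = 4072.5, P̄_Y = 42.10.
ε = (ΔQ_X/Q̄_X)/(ΔP_Y/P̄_Y) = (-1473/4072.5)/(-16.2/42.10) ≈ 0.940.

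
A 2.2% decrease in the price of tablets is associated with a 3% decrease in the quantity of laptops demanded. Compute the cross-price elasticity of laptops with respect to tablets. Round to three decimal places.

1.364

ε = (%ΔQ of laptops) / (%ΔP of tablets) = (-3%) / (-2.2%) ≈ 1.364.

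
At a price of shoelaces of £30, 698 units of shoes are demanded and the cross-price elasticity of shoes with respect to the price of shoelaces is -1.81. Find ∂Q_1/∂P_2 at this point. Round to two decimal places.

ε = (∂Q_1/∂P_2)·(P_2/Q_1) ⇒ ∂Q_1/∂P_2 = ε·Q_1/P_2 = -1.81 × 698/30 ≈ -42.11.

-42.11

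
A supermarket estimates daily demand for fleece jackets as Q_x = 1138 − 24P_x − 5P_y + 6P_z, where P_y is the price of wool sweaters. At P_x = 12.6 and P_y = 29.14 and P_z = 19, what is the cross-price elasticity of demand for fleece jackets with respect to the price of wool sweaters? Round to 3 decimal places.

At P_x = 12.6 and P_y = 29.14 and P_z = 19: Q_x = 803.9.
∂Q_x/∂P_y = -5.
ε = (∂Q_x/∂P_y)(P_y/Q_x) = -5 × (29.14/803.9) ≈ -0.181.

-0.181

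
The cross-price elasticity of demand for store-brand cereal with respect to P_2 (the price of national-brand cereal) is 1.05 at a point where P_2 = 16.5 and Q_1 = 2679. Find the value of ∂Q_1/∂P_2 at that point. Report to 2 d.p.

ε = (∂Q_1/∂P_2)·(P_2/Q_1) ⇒ ∂Q_1/∂P_2 = ε·Q_1/P_2 = 1.05 × 2679/16.5 ≈ 170.48.

170.48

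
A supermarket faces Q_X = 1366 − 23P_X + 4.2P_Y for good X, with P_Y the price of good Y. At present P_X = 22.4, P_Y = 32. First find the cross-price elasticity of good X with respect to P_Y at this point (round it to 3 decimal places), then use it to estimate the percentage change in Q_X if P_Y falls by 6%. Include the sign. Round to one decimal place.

-0.8%

At P_X = 22.4, P_Y = 32: Q_X = 985.2.
∂Q_X/∂P_Y = 4.2.
ε = (∂Q_X/∂P_Y)(P_Y/Q_X) = 4.2000 × 32/985.2 ≈ 0.136.
%ΔQ_X ≈ ε × %ΔP_Y = 0.136 × (-6%) = -0.8%.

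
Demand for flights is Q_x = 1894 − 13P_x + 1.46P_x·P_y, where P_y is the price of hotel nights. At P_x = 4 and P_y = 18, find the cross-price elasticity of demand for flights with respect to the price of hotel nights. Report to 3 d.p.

0.054

At P_x = 4 and P_y = 18: Q_x = 1947.12.
∂Q_x/∂P_y = 1.46P_x = 1.46(4) = 5.8400.
ε = (∂Q_x/∂P_y)(P_y/Q_x) = 5.8400 × (18/1947.12) ≈ 0.054.
ε > 0: substitutes.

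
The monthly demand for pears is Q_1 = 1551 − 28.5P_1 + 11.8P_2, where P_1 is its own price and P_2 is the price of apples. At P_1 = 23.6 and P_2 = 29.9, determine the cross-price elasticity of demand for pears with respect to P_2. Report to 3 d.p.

0.287

At P_1 = 23.6 and P_2 = 29.9: Q_1 = 1231.22.
∂Q_1/∂P_2 = 11.8.
ε = (∂Q_1/∂P_2)(P_2/Q_1) = 11.8 × (29.9/1231.22) ≈ 0.287.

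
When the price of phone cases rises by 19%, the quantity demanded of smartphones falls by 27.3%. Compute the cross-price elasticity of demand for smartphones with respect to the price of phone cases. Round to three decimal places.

ε = (%ΔQ of smartphones) / (%ΔP of phone cases) = (-27.3%) / (19%) ≈ -1.437.

-1.437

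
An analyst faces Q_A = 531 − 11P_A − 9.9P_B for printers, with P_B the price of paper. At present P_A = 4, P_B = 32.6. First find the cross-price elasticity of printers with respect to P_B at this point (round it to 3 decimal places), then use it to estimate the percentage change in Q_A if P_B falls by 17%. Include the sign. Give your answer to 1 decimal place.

33.4%

At P_A = 4, P_B = 32.6: Q_A = 164.26.
∂Q_A/∂P_B = -9.9.
ε = (∂Q_A/∂P_B)(P_B/Q_A) = -9.9000 × 32.6/164.26 ≈ -1.965.
%ΔQ_A ≈ ε × %ΔP_B = -1.965 × (-17%) = 33.4%.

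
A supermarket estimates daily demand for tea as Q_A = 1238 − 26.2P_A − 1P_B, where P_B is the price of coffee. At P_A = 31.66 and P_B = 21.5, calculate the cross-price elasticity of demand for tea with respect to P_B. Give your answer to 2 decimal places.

At P_A = 31.66 and P_B = 21.5: Q_A = 387.008.
∂Q_A/∂P_B = -1.
ε = (∂Q_A/∂P_B)(P_B/Q_A) = -1 × (21.5/387.008) ≈ -0.06.
Since ε < 0, tea and coffee are complements.

-0.06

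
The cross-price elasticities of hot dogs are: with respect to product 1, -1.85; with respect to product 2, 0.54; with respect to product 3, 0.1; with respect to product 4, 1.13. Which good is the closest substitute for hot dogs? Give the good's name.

Substitutes have ε > 0. Among the positive values, 1.13 (product 4) is largest.

product 4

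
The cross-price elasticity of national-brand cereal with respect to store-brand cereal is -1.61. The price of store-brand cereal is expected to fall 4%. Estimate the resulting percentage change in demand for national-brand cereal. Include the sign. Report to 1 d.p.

%ΔQ ≈ ε × %ΔP of store-brand cereal = -1.61 × (-4%) = 6.4%.

6.4%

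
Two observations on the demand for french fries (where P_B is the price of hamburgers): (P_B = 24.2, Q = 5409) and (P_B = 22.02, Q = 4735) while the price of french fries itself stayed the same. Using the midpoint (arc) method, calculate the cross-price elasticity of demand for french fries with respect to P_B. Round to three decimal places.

ΔQ_A = 4735 − 5409 = -674; ΔP_B = 22.02 − 24.2 = -2.18.
Midpoints: Q̄_A = 5072.0, P̄_B = 23.11.
ε = (ΔQ_A/Q̄_A)/(ΔP_B/P̄_B) = (-674/5072.0)/(-2.18/23.11) ≈ 1.409.

1.409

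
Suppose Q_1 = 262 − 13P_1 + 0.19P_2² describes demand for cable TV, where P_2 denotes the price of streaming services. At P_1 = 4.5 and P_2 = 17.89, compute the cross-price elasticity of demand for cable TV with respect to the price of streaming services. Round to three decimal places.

0.460

At P_1 = 4.5 and P_2 = 17.89: Q_1 = 264.310.
∂Q_1/∂P_2 = 0.38P_2 = 0.38(17.89) = 6.7982.
ε = (∂Q_1/∂P_2)(P_2/Q_1) = 6.7982 × (17.89/264.310) ≈ 0.460.
ε > 0: substitutes.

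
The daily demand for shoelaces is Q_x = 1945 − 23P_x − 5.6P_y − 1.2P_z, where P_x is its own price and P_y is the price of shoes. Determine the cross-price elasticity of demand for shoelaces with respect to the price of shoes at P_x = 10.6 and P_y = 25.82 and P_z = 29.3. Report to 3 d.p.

-0.095

At P_x = 10.6 and P_y = 25.82 and P_z = 29.3: Q_x = 1521.448.
∂Q_x/∂P_y = -5.6.
ε = (∂Q_x/∂P_y)(P_y/Q_x) = -5.6 × (25.82/1521.448) ≈ -0.095.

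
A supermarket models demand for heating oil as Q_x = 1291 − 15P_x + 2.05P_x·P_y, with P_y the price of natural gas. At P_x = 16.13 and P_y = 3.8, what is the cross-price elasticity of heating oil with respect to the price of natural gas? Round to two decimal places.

0.11

At P_x = 16.13 and P_y = 3.8: Q_x = 1174.703.
∂Q_x/∂P_y = 2.05P_x = 2.05(16.13) = 33.0665.
ε = (∂Q_x/∂P_y)(P_y/Q_x) = 33.0665 × (3.8/1174.703) ≈ 0.11.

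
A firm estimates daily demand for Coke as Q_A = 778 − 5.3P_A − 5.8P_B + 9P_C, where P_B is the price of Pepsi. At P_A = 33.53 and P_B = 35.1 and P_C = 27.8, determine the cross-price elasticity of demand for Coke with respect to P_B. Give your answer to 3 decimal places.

-0.315

At P_A = 33.53 and P_B = 35.1 and P_C = 27.8: Q_A = 646.911.
∂Q_A/∂P_B = -5.8.
ε = (∂Q_A/∂P_B)(P_B/Q_A) = -5.8 × (35.1/646.911) ≈ -0.315.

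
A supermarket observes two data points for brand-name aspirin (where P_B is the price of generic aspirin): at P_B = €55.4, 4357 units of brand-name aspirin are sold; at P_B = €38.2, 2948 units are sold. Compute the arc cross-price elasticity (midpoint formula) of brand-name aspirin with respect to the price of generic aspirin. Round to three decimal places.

1.050

ΔQ_A = 2948 − 4357 = -1409; ΔP_B = 38.2 − 55.4 = -17.2.
Midpoints: Q̄_A = 3652.5, P̄_B = 46.80.
ε = (ΔQ_A/Q̄_A)/(ΔP_B/P̄_B) = (-1409/3652.5)/(-17.2/46.80) ≈ 1.050.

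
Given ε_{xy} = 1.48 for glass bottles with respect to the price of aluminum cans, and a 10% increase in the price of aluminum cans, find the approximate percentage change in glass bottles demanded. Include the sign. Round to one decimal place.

%ΔQ ≈ ε × %ΔP of aluminum cans = 1.48 × (10%) = 14.8%.

14.8%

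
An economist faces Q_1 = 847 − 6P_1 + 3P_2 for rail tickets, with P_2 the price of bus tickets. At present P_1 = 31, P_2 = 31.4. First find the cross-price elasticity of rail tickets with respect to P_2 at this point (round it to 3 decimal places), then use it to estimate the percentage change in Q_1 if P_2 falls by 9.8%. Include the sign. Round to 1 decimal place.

-1.2%

At P_1 = 31, P_2 = 31.4: Q_1 = 755.2.
∂Q_1/∂P_2 = 3.
ε = (∂Q_1/∂P_2)(P_2/Q_1) = 3.0000 × 31.4/755.2 ≈ 0.125.
%ΔQ_1 ≈ ε × %ΔP_2 = 0.125 × (-9.8%) = -1.2%.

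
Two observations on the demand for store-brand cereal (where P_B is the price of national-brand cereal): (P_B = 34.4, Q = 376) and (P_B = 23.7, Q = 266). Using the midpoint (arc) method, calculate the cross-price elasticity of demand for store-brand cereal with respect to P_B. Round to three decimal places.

ΔQ_A = 266 − 376 = -110; ΔP_B = 23.7 − 34.4 = -10.7.
Midpoints: Q̄_A = 321.0, P̄_B = 29.05.
ε = (ΔQ_A/Q̄_A)/(ΔP_B/P̄_B) = (-110/321.0)/(-10.7/29.05) ≈ 0.930.

0.930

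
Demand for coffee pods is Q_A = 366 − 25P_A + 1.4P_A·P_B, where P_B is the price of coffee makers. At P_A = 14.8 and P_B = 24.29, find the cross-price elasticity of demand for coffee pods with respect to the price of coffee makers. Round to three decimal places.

At P_A = 14.8 and P_B = 24.29: Q_A = 499.289.
∂Q_A/∂P_B = 1.4P_A = 1.4(14.8) = 20.7200.
ε = (∂Q_A/∂P_B)(P_B/Q_A) = 20.7200 × (24.29/499.289) ≈ 1.008.

1.008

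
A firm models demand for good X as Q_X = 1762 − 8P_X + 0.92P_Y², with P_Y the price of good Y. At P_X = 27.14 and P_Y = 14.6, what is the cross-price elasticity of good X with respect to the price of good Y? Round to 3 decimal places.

0.225

At P_X = 27.14 and P_Y = 14.6: Q_X = 1740.987.
∂Q_X/∂P_Y = 1.84P_Y = 1.84(14.6) = 26.8640.
ε = (∂Q_X/∂P_Y)(P_Y/Q_X) = 26.8640 × (14.6/1740.987) ≈ 0.225.
ε > 0: substitutes.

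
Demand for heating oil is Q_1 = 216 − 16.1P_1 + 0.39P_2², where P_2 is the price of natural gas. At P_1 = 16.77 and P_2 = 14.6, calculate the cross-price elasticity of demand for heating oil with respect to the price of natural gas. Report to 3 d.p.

5.707

At P_1 = 16.77 and P_2 = 14.6: Q_1 = 29.135.
∂Q_1/∂P_2 = 0.78P_2 = 0.78(14.6) = 11.3880.
ε = (∂Q_1/∂P_2)(P_2/Q_1) = 11.3880 × (14.6/29.135) ≈ 5.707.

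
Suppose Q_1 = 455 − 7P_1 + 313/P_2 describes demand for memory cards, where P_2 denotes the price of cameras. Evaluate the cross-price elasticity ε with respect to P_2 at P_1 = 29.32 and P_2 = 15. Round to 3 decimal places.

At P_1 = 29.32 and P_2 = 15: Q_1 = 270.627.
∂Q_1/∂P_2 = −313/P_2² = -1.3911.
ε = (∂Q_1/∂P_2)(P_2/Q_1) = -1.3911 × (15/270.627) ≈ -0.077.
ε < 0: complements.

-0.077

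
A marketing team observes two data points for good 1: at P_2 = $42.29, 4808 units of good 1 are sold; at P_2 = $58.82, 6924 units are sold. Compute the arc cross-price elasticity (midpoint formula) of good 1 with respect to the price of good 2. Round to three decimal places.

1.103

ΔQ_1 = 6924 − 4808 = 2116; ΔP_2 = 58.82 − 42.29 = 16.53.
Midpoints: Q̄_1 = 5866.0, P̄_2 = 50.55.
ε = (ΔQ_1/Q̄_1)/(ΔP_2/P̄_2) = (2116/5866.0)/(16.53/50.55) ≈ 1.103.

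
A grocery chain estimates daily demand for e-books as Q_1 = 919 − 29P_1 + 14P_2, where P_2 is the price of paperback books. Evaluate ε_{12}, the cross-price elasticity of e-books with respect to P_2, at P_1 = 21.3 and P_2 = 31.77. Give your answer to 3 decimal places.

0.596

At P_1 = 21.3 and P_2 = 31.77: Q_1 = 746.08.
∂Q_1/∂P_2 = 14.
ε = (∂Q_1/∂P_2)(P_2/Q_1) = 14 × (31.77/746.08) ≈ 0.596.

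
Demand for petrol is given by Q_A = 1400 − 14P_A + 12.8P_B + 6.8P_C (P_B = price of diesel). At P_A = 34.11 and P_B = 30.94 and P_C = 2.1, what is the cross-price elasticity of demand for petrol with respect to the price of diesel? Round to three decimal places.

0.297

At P_A = 34.11 and P_B = 30.94 and P_C = 2.1: Q_A = 1332.772.
∂Q_A/∂P_B = 12.8.
ε = (∂Q_A/∂P_B)(P_B/Q_A) = 12.8 × (30.94/1332.772) ≈ 0.297.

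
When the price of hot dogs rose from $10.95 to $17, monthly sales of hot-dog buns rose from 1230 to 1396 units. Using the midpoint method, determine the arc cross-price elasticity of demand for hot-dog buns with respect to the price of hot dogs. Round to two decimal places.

ΔQ_A = 1396 − 1230 = 166; ΔP_B = 17 − 10.95 = 6.05.
Midpoints: Q̄_A = 1313.0, P̄_B = 13.97.
ε = (ΔQ_A/Q̄_A)/(ΔP_B/P̄_B) = (166/1313.0)/(6.05/13.97) ≈ 0.29.

0.29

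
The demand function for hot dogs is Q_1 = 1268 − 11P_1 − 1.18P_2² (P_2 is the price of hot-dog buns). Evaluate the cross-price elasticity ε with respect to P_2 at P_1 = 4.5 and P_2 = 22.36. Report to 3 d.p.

-1.877

At P_1 = 4.5 and P_2 = 22.36: Q_1 = 628.536.
∂Q_1/∂P_2 = -2.36P_2 = -2.36(22.36) = -52.7696.
ε = (∂Q_1/∂P_2)(P_2/Q_1) = -52.7696 × (22.36/628.536) ≈ -1.877.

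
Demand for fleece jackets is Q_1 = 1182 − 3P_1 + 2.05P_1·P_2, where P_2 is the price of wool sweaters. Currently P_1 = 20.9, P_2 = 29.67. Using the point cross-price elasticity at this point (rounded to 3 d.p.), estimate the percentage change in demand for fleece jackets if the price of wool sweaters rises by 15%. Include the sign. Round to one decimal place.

8.0%

At P_1 = 20.9, P_2 = 29.67: Q_1 = 2390.511.
∂Q_1/∂P_2 = 2.05P_1 = 42.8450.
ε = (∂Q_1/∂P_2)(P_2/Q_1) = 42.8450 × 29.67/2390.511 ≈ 0.532.
%ΔQ_1 ≈ ε × %ΔP_2 = 0.532 × (15%) = 8.0%.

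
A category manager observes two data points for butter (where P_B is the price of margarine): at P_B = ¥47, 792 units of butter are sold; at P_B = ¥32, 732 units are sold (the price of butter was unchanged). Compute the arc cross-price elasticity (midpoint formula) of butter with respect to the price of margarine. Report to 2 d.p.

0.21

ΔQ_A = 732 − 792 = -60; ΔP_B = 32 − 47 = -15.
Midpoints: Q̄_A = 762.0, P̄_B = 39.50.
ε = (ΔQ_A/Q̄_A)/(ΔP_B/P̄_B) = (-60/762.0)/(-15/39.50) ≈ 0.21.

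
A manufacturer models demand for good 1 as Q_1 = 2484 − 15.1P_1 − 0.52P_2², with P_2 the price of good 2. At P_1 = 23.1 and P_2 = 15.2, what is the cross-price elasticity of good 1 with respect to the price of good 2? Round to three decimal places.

At P_1 = 23.1 and P_2 = 15.2: Q_1 = 2015.049.
∂Q_1/∂P_2 = -1.04P_2 = -1.04(15.2) = -15.8080.
ε = (∂Q_1/∂P_2)(P_2/Q_1) = -15.8080 × (15.2/2015.049) ≈ -0.119.
ε < 0: complements.

-0.119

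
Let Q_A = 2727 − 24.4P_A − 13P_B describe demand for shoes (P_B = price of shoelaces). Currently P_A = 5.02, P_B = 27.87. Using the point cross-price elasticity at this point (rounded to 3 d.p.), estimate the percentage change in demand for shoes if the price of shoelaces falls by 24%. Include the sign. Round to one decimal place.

At P_A = 5.02, P_B = 27.87: Q_A = 2242.202.
∂Q_A/∂P_B = -13.
ε = (∂Q_A/∂P_B)(P_B/Q_A) = -13.0000 × 27.87/2242.202 ≈ -0.162.
%ΔQ_A ≈ ε × %ΔP_B = -0.162 × (-24%) = 3.9%.

3.9%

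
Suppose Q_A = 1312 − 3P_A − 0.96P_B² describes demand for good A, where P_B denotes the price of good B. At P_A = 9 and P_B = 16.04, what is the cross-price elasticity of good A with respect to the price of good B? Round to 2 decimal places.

At P_A = 9 and P_B = 16.04: Q_A = 1038.010.
∂Q_A/∂P_B = -1.92P_B = -1.92(16.04) = -30.7968.
ε = (∂Q_A/∂P_B)(P_B/Q_A) = -30.7968 × (16.04/1038.010) ≈ -0.48.
ε < 0: complements.

-0.48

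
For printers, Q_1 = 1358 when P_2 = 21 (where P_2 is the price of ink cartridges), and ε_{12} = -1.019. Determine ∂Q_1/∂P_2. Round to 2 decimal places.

-65.90

ε = (∂Q_1/∂P_2)·(P_2/Q_1) ⇒ ∂Q_1/∂P_2 = ε·Q_1/P_2 = -1.019 × 1358/21 ≈ -65.90.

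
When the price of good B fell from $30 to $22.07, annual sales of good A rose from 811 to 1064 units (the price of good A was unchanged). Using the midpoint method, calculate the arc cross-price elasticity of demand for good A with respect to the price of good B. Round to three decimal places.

-0.886

ΔQ_A = 1064 − 811 = 253; ΔP_B = 22.07 − 30 = -7.93.
Midpoints: Q̄_A = 937.5, P̄_B = 26.04.
ε = (ΔQ_A/Q̄_A)/(ΔP_B/P̄_B) = (253/937.5)/(-7.93/26.04) ≈ -0.886.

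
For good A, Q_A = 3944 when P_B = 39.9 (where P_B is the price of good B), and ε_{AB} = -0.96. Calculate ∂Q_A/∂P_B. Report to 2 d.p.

ε = (∂Q_A/∂P_B)·(P_B/Q_A) ⇒ ∂Q_A/∂P_B = ε·Q_A/P_B = -0.96 × 3944/39.9 ≈ -94.89.

-94.89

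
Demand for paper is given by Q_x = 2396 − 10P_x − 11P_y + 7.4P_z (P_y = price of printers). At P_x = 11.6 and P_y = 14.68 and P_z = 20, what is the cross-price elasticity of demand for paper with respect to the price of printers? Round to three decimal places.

-0.071

At P_x = 11.6 and P_y = 14.68 and P_z = 20: Q_x = 2266.52.
∂Q_x/∂P_y = -11.
ε = (∂Q_x/∂P_y)(P_y/Q_x) = -11 × (14.68/2266.52) ≈ -0.071.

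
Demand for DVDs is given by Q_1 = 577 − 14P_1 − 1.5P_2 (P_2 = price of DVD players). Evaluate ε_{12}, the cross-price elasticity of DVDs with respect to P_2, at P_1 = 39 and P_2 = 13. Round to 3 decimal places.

At P_1 = 39 and P_2 = 13: Q_1 = 11.5.
∂Q_1/∂P_2 = -1.5.
ε = (∂Q_1/∂P_2)(P_2/Q_1) = -1.5 × (13/11.5) ≈ -1.696.

-1.696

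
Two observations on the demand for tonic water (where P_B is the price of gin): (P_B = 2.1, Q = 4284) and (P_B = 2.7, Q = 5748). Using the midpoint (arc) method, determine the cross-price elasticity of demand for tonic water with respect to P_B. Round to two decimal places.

ΔQ_A = 5748 − 4284 = 1464; ΔP_B = 2.7 − 2.1 = 0.6.
Midpoints: Q̄_A = 5016.0, P̄_B = 2.40.
ε = (ΔQ_A/Q̄_A)/(ΔP_B/P̄_B) = (1464/5016.0)/(0.6/2.40) ≈ 1.17.

1.17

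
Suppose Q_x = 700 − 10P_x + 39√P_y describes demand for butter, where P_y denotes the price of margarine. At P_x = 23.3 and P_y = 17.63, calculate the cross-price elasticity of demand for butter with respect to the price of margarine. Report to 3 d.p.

0.130

At P_x = 23.3 and P_y = 17.63: Q_x = 630.754.
∂Q_x/∂P_y = 39/(2√P_y) = 39/(2√17.63) = 4.6442.
ε = (∂Q_x/∂P_y)(P_y/Q_x) = 4.6442 × (17.63/630.754) ≈ 0.130.
ε > 0: substitutes.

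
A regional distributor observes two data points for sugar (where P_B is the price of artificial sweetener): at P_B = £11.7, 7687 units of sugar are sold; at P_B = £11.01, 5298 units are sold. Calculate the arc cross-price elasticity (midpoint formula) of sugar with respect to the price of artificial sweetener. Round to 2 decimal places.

6.06

ΔQ_A = 5298 − 7687 = -2389; ΔP_B = 11.01 − 11.7 = -0.69.
Midpoints: Q̄_A = 6492.5, P̄_B = 11.36.
ε = (ΔQ_A/Q̄_A)/(ΔP_B/P̄_B) = (-2389/6492.5)/(-0.69/11.36) ≈ 6.06.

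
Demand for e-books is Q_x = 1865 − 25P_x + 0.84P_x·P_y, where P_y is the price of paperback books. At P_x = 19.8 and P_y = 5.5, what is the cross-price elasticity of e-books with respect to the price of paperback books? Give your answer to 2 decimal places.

0.06

At P_x = 19.8 and P_y = 5.5: Q_x = 1461.476.
∂Q_x/∂P_y = 0.84P_x = 0.84(19.8) = 16.6320.
ε = (∂Q_x/∂P_y)(P_y/Q_x) = 16.6320 × (5.5/1461.476) ≈ 0.06.
ε > 0: substitutes.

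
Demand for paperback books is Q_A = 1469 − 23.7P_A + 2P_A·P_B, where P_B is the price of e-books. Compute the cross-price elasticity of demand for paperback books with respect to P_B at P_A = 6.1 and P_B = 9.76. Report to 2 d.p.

At P_A = 6.1 and P_B = 9.76: Q_A = 1443.502.
∂Q_A/∂P_B = 2P_A = 2(6.1) = 12.2000.
ε = (∂Q_A/∂P_B)(P_B/Q_A) = 12.2000 × (9.76/1443.502) ≈ 0.08.

0.08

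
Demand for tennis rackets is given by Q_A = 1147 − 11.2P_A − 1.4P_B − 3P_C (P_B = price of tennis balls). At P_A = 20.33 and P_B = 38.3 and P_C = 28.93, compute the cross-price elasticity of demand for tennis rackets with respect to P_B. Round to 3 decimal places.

-0.069

At P_A = 20.33 and P_B = 38.3 and P_C = 28.93: Q_A = 778.894.
∂Q_A/∂P_B = -1.4.
ε = (∂Q_A/∂P_B)(P_B/Q_A) = -1.4 × (38.3/778.894) ≈ -0.069.
Since ε < 0, tennis rackets and tennis balls are complements.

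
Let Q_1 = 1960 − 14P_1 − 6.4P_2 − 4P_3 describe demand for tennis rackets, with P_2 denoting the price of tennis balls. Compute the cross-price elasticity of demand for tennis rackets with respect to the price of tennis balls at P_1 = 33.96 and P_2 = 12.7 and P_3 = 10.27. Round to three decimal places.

At P_1 = 33.96 and P_2 = 12.7 and P_3 = 10.27: Q_1 = 1362.2.
∂Q_1/∂P_2 = -6.4.
ε = (∂Q_1/∂P_2)(P_2/Q_1) = -6.4 × (12.7/1362.2) ≈ -0.060.
Since ε < 0, tennis rackets and tennis balls are complements.

-0.060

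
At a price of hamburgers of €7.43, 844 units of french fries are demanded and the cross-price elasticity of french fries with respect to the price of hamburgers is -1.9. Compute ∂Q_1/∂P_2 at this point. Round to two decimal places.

ε = (∂Q_1/∂P_2)·(P_2/Q_1) ⇒ ∂Q_1/∂P_2 = ε·Q_1/P_2 = -1.9 × 844/7.43 ≈ -215.83.

-215.83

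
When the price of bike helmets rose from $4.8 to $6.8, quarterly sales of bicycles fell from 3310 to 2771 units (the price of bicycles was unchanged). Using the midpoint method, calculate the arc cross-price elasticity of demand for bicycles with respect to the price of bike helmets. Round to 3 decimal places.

ΔQ_A = 2771 − 3310 = -539; ΔP_B = 6.8 − 4.8 = 2.
Midpoints: Q̄_A = 3040.5, P̄_B = 5.80.
ε = (ΔQ_A/Q̄_A)/(ΔP_B/P̄_B) = (-539/3040.5)/(2/5.80) ≈ -0.514.

-0.514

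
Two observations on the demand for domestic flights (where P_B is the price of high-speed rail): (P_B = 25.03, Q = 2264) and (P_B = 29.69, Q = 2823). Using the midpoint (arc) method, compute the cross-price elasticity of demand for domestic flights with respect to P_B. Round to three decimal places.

ΔQ_A = 2823 − 2264 = 559; ΔP_B = 29.69 − 25.03 = 4.66.
Midpoints: Q̄_A = 2543.5, P̄_B = 27.36.
ε = (ΔQ_A/Q̄_A)/(ΔP_B/P̄_B) = (559/2543.5)/(4.66/27.36) ≈ 1.290.

1.290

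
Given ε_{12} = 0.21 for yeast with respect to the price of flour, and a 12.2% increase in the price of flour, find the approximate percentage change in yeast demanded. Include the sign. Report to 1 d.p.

%ΔQ ≈ ε × %ΔP of flour = 0.21 × (12.2%) = 2.6%.

2.6%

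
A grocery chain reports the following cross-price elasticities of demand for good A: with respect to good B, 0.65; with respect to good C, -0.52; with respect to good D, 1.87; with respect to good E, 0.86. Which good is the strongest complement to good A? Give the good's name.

good C

Complements have ε < 0. The most negative value is -0.52 (good C).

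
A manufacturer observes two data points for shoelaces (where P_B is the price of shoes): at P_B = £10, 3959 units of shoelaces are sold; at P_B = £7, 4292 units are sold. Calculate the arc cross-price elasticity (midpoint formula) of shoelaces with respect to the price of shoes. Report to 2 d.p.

-0.23

ΔQ_A = 4292 − 3959 = 333; ΔP_B = 7 − 10 = -3.
Midpoints: Q̄_A = 4125.5, P̄_B = 8.50.
ε = (ΔQ_A/Q̄_A)/(ΔP_B/P̄_B) = (333/4125.5)/(-3/8.50) ≈ -0.23.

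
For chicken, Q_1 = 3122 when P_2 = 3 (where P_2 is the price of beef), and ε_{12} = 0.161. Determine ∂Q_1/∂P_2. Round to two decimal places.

167.55

ε = (∂Q_1/∂P_2)·(P_2/Q_1) ⇒ ∂Q_1/∂P_2 = ε·Q_1/P_2 = 0.161 × 3122/3 ≈ 167.55.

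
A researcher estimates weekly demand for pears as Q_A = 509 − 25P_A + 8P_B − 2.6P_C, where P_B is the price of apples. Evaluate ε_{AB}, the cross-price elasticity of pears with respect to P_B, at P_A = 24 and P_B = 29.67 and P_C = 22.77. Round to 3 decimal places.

2.723

At P_A = 24 and P_B = 29.67 and P_C = 22.77: Q_A = 87.158.
∂Q_A/∂P_B = 8.
ε = (∂Q_A/∂P_B)(P_B/Q_A) = 8 × (29.67/87.158) ≈ 2.723.
Since ε > 0, pears and apples are substitutes.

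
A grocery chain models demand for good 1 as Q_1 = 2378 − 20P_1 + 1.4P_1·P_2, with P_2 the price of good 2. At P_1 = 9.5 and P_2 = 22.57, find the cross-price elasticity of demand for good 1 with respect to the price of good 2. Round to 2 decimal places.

At P_1 = 9.5 and P_2 = 22.57: Q_1 = 2488.181.
∂Q_1/∂P_2 = 1.4P_1 = 1.4(9.5) = 13.3000.
ε = (∂Q_1/∂P_2)(P_2/Q_1) = 13.3000 × (22.57/2488.181) ≈ 0.12.

0.12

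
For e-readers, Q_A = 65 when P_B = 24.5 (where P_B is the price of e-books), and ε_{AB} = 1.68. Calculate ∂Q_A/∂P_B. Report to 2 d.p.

ε = (∂Q_A/∂P_B)·(P_B/Q_A) ⇒ ∂Q_A/∂P_B = ε·Q_A/P_B = 1.68 × 65/24.5 ≈ 4.46.

4.46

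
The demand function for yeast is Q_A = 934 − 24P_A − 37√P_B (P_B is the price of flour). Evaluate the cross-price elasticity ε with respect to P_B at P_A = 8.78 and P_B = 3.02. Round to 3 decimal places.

-0.049

At P_A = 8.78 and P_B = 3.02: Q_A = 658.981.
∂Q_A/∂P_B = -37/(2√P_B) = -37/(2√3.02) = -10.6456.
ε = (∂Q_A/∂P_B)(P_B/Q_A) = -10.6456 × (3.02/658.981) ≈ -0.049.
ε < 0: complements.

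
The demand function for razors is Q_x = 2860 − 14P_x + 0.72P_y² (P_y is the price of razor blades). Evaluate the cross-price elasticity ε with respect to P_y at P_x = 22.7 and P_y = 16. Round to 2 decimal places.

0.14

At P_x = 22.7 and P_y = 16: Q_x = 2726.52.
∂Q_x/∂P_y = 1.44P_y = 1.44(16) = 23.0400.
ε = (∂Q_x/∂P_y)(P_y/Q_x) = 23.0400 × (16/2726.52) ≈ 0.14.
ε > 0: substitutes.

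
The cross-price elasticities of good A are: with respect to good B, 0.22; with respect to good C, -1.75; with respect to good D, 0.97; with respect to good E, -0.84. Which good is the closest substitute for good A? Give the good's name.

good D

Substitutes have ε > 0. Among the positive values, 0.97 (good D) is largest.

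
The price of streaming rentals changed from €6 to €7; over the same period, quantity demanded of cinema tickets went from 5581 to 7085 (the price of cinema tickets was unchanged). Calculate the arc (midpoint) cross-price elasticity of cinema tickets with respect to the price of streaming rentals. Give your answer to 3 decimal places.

ΔQ_A = 7085 − 5581 = 1504; ΔP_B = 7 − 6 = 1.
Midpoints: Q̄_A = 6333.0, P̄_B = 6.50.
ε = (ΔQ_A/Q̄_A)/(ΔP_B/P̄_B) = (1504/6333.0)/(1/6.50) ≈ 1.544.
ε > 0: cinema tickets and streaming rentals are substitutes.

1.544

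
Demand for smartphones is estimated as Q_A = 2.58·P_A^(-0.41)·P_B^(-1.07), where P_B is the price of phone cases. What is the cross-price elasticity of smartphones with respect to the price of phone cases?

-1.07

In a log-linear (constant-elasticity) demand function, the coefficient on the exponent of P_B is the cross-price elasticity.
ε = -1.07. Negative, so smartphones and phone cases are complements.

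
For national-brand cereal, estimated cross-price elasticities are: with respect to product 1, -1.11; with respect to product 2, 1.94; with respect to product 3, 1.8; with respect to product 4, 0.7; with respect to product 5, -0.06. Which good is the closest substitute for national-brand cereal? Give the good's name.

Substitutes have ε > 0. Among the positive values, 1.94 (product 2) is largest.

product 2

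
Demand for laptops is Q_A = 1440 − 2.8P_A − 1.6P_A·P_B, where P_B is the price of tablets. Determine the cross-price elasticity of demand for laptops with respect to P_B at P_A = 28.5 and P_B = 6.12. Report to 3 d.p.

At P_A = 28.5 and P_B = 6.12: Q_A = 1081.128.
∂Q_A/∂P_B = -1.6P_A = -1.6(28.5) = -45.6000.
ε = (∂Q_A/∂P_B)(P_B/Q_A) = -45.6000 × (6.12/1081.128) ≈ -0.258.
ε < 0: complements.

-0.258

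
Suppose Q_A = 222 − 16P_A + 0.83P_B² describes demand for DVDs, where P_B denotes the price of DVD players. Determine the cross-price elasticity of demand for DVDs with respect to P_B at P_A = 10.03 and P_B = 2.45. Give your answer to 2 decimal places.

At P_A = 10.03 and P_B = 2.45: Q_A = 66.502.
∂Q_A/∂P_B = 1.66P_B = 1.66(2.45) = 4.0670.
ε = (∂Q_A/∂P_B)(P_B/Q_A) = 4.0670 × (2.45/66.502) ≈ 0.15.

0.15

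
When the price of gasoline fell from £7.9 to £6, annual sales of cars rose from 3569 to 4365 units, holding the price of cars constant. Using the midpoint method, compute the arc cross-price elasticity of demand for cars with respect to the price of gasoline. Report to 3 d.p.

ΔQ_A = 4365 − 3569 = 796; ΔP_B = 6 − 7.9 = -1.9.
Midpoints: Q̄_A = 3967.0, P̄_B = 6.95.
ε = (ΔQ_A/Q̄_A)/(ΔP_B/P̄_B) = (796/3967.0)/(-1.9/6.95) ≈ -0.734.
ε < 0: cars and gasoline are complements.

-0.734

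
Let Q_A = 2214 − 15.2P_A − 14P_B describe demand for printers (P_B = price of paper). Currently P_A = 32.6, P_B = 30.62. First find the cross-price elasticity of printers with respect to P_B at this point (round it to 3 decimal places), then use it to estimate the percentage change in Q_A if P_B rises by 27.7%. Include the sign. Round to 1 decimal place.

-9.2%

At P_A = 32.6, P_B = 30.62: Q_A = 1289.8.
∂Q_A/∂P_B = -14.
ε = (∂Q_A/∂P_B)(P_B/Q_A) = -14.0000 × 30.62/1289.8 ≈ -0.332.
%ΔQ_A ≈ ε × %ΔP_B = -0.332 × (27.7%) = -9.2%.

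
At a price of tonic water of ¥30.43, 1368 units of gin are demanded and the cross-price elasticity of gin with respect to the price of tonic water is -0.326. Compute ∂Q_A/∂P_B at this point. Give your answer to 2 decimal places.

-14.66

ε = (∂Q_A/∂P_B)·(P_B/Q_A) ⇒ ∂Q_A/∂P_B = ε·Q_A/P_B = -0.326 × 1368/30.43 ≈ -14.66.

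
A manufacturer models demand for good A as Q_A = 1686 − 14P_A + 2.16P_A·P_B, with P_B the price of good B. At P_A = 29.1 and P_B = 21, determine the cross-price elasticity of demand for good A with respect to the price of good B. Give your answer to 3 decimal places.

At P_A = 29.1 and P_B = 21: Q_A = 2598.576.
∂Q_A/∂P_B = 2.16P_A = 2.16(29.1) = 62.8560.
ε = (∂Q_A/∂P_B)(P_B/Q_A) = 62.8560 × (21/2598.576) ≈ 0.508.

0.508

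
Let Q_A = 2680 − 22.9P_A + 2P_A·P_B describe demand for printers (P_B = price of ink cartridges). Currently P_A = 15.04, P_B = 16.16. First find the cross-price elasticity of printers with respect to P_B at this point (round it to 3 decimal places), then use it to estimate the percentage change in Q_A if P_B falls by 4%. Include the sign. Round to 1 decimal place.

-0.7%

At P_A = 15.04, P_B = 16.16: Q_A = 2821.677.
∂Q_A/∂P_B = 2P_A = 30.0800.
ε = (∂Q_A/∂P_B)(P_B/Q_A) = 30.0800 × 16.16/2821.677 ≈ 0.172.
%ΔQ_A ≈ ε × %ΔP_B = 0.172 × (-4%) = -0.7%.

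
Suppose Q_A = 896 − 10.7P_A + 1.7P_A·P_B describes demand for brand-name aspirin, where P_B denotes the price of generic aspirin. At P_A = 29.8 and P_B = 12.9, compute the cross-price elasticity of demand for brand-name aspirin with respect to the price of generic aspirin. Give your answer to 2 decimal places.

0.53

At P_A = 29.8 and P_B = 12.9: Q_A = 1230.654.
∂Q_A/∂P_B = 1.7P_A = 1.7(29.8) = 50.6600.
ε = (∂Q_A/∂P_B)(P_B/Q_A) = 50.6600 × (12.9/1230.654) ≈ 0.53.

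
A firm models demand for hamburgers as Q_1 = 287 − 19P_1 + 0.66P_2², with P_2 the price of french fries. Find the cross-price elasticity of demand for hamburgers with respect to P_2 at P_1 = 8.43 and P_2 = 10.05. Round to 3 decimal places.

0.689

At P_1 = 8.43 and P_2 = 10.05: Q_1 = 193.492.
∂Q_1/∂P_2 = 1.32P_2 = 1.32(10.05) = 13.2660.
ε = (∂Q_1/∂P_2)(P_2/Q_1) = 13.2660 × (10.05/193.492) ≈ 0.689.
ε > 0: substitutes.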